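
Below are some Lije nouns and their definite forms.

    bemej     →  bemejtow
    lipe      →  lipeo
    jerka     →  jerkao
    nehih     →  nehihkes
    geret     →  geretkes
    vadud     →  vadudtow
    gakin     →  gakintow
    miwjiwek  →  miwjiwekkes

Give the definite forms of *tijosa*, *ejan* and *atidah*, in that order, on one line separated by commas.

Looking at the final sound of each stem: -kes when the stem ends in a voiceless consonant (*nehih*, *geret*, *miwjiwek*); -tow when the stem ends in a voiced consonant (*bemej*, *vadud*, *gakin*); -o when the stem ends in a vowel (*lipe*, *jerka*).
*tijosa* — final sound /a/ (a vowel) → -o → *tijosao*.
*ejan*: final sound = /n/, a voiced consonant → -tow → *ejantow*.
*atidah* — final sound /h/ (a voiceless consonant) → -kes → *atidahkes*.

tijosao, ejantow, atidahkes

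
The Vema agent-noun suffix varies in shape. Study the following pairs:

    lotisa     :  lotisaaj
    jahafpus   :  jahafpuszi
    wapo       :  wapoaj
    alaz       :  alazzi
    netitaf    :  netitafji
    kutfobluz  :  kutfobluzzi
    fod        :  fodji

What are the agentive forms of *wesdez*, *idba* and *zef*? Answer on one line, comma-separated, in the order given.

The pattern is sibilance of the final sound: -zi when the stem ends in a sibilant (*jahafpus*, *alaz*, *kutfobluz*); -ji when the stem ends in a non-sibilant consonant (*netitaf*, *fod*); -aj when the stem ends in a vowel (*lotisa*, *wapo*).
*wesdez*: final sound = /z/, a sibilant → -zi → *wesdezzi*.
*idba*: final sound = /a/, a vowel → -aj → *idbaaj*.
*zef*: final sound = /f/, a non-sibilant consonant → -ji → *zefji*.

wesdezzi, idbaaj, zefji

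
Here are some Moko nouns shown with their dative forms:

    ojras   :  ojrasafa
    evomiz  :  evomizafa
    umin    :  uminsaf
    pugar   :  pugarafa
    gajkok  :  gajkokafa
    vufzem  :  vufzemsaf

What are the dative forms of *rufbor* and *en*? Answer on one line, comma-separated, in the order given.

Looking at the final consonant of each stem: -saf when the stem ends in a nasal (*umin*, *vufzem*); -afa when the stem ends in a non-nasal consonant (*ojras*, *evomiz*, *pugar*, *gajkok*).
*rufbor* — final consonant /r/ (non-nasal) → -afa → *rufborafa*.
Since the final consonant of *en* is /n/ (a nasal), it takes -saf, giving *ensaf*.

rufborafa, ensaf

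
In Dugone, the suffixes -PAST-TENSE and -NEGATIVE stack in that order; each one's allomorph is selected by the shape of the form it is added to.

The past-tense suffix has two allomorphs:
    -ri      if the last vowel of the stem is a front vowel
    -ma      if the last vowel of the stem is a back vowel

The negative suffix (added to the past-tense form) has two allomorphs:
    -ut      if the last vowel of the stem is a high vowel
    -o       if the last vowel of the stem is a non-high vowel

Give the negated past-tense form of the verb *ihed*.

ihedriut

*ihed* — last vowel /e/ (a front vowel) → -ri → *ihedri*.
Since the last vowel of the past-tense form *ihedri* is /i/ (a high vowel), it takes -ut, giving *ihedriut*.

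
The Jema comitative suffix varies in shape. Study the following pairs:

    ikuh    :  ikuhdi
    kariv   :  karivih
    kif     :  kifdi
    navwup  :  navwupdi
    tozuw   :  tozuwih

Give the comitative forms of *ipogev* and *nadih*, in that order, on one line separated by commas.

The suffix is conditioned by the final consonant: -di when the stem ends in a voiceless consonant (*ikuh*, *kif*, *navwup*); -ih when the stem ends in a voiced consonant (*kariv*, *tozuw*).
*ipogev* — final consonant /v/ (voiced) → -ih → *ipogevih*.
Since the final consonant of *nadih* is /h/ (voiceless), it takes -di, giving *nadihdi*.

ipogevih, nadihdi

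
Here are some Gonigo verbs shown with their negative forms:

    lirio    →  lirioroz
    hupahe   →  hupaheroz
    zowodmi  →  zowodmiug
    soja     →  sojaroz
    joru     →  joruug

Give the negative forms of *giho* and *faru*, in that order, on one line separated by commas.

The alternation tracks the last vowel of the stem — -ug when the last vowel of the stem is a high vowel (*zowodmi*, *joru*); -roz when the last vowel of the stem is a non-high vowel (*lirio*, *hupahe*, *soja*).
*giho* — last vowel /o/ (a non-high vowel) → -roz → *gihoroz*.
The last vowel of *faru* is /u/, which is a high vowel, so the suffix is -ug, giving *faruug*.

gihoroz, faruug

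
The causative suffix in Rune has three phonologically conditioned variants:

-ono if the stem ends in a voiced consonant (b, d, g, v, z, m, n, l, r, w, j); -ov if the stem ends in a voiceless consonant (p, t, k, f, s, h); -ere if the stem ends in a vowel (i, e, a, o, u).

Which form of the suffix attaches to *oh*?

The final sound of *oh* is /h/, which is a voiceless consonant, so the suffix is -ov.

-ov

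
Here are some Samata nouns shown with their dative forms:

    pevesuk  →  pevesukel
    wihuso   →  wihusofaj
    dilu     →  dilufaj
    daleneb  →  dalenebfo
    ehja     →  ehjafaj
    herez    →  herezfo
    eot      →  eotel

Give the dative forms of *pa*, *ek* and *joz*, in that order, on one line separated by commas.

pafaj, ekel, jozfo

Looking at the final sound of each stem: -el when the stem ends in a voiceless consonant (*pevesuk*, *eot*); -fo when the stem ends in a voiced consonant (*daleneb*, *herez*); -faj when the stem ends in a vowel (*wihuso*, *dilu*, *ehja*).
*pa*: final sound = /a/, a vowel → -faj → *pafaj*.
The final sound of *ek* is /k/, which is a voiceless consonant, so the suffix is -el, giving *ekel*.
*joz* — final sound /z/ (a voiced consonant) → -fo → *jozfo*.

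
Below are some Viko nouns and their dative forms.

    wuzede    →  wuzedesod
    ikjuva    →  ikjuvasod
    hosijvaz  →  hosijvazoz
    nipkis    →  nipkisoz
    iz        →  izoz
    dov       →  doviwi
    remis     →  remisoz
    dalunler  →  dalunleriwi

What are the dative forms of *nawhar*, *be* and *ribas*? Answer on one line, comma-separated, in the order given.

nawhariwi, besod, ribasoz

The pattern is sibilance of the final sound: -oz when the stem ends in a sibilant (*hosijvaz*, *nipkis*, *iz*, *remis*); -iwi when the stem ends in a non-sibilant consonant (*dov*, *dalunler*); -sod when the stem ends in a vowel (*wuzede*, *ikjuva*).
*nawhar*: final sound = /r/, a non-sibilant consonant → -iwi → *nawhariwi*.
*be*: final sound = /e/, a vowel → -sod → *besod*.
*ribas*: final sound = /s/, a sibilant → -oz → *ribasoz*.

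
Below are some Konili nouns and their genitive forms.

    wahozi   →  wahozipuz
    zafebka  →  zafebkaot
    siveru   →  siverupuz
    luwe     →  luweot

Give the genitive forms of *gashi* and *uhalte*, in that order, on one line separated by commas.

gashipuz, uhalteot

Looking at the last vowel of each stem: -puz when the last vowel of the stem is a high vowel (*wahozi*, *siveru*); -ot when the last vowel of the stem is a non-high vowel (*zafebka*, *luwe*).
Since the last vowel of *gashi* is /i/ (a high vowel), it takes -puz, giving *gashipuz*.
Since the last vowel of *uhalte* is /e/ (a non-high vowel), it takes -ot, giving *uhalteot*.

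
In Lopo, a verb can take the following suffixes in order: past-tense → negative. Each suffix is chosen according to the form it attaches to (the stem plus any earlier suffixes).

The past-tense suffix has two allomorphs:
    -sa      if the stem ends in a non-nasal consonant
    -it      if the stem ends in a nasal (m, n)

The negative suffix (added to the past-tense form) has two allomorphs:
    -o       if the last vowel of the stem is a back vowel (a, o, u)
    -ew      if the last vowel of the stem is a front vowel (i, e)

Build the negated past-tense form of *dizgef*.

dizgefsao

*dizgef* — final consonant /f/ (non-nasal) → -sa → *dizgefsa*.
The last vowel of the past-tense form *dizgefsa* is /a/, which is a back vowel, so the negative suffix is -o, giving *dizgefsao*.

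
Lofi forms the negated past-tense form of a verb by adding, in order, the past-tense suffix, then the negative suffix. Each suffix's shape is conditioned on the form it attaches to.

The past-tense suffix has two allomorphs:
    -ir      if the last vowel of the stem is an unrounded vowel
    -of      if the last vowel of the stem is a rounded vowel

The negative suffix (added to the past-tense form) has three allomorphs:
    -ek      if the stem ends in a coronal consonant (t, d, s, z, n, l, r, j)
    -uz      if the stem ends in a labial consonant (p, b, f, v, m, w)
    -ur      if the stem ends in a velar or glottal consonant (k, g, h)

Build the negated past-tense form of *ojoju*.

ojojuofuz

The last vowel of *ojoju* is /u/, which is a rounded vowel, so the past-tense suffix is -of, giving *ojojuof*.
The past-tense form *ojojuof* — final consonant /f/ (labial) → -uz → *ojojuofuz*.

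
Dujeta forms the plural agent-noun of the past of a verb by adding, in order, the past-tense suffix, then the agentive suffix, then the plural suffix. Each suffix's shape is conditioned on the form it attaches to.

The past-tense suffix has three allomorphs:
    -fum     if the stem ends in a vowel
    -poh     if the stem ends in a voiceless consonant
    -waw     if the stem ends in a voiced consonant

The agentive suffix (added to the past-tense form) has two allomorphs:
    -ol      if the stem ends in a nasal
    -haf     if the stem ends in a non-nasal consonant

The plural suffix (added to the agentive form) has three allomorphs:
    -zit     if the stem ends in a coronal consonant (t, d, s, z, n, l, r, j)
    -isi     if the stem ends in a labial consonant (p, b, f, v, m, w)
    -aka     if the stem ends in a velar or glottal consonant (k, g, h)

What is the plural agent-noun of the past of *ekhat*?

ekhatpohhafisi

*ekhat*: final sound = /t/, a voiceless consonant → -poh → *ekhatpoh*.
Since the final consonant of the past-tense form *ekhatpoh* is /h/ (non-nasal), it takes -haf, giving *ekhatpohhaf*.
The agentive form *ekhatpohhaf* — final consonant /f/ (labial) → -isi → *ekhatpohhafisi*.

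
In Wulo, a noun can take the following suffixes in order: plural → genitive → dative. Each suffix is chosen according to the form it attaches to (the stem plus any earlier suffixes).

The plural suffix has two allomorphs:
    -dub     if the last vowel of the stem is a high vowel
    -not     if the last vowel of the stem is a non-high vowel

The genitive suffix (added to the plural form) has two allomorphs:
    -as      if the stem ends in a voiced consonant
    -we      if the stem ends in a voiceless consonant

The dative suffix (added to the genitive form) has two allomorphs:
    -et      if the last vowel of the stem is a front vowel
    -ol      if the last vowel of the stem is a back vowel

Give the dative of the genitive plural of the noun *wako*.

*wako*: last vowel = /o/, a non-high vowel → -not → *wakonot*.
Since the final consonant of the plural form *wakonot* is /t/ (voiceless), it takes -we, giving *wakonotwe*.
The genitive form *wakonotwe* — last vowel /e/ (a front vowel) → -et → *wakonotweet*.

wakonotweet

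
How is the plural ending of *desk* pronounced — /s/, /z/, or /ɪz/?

/s/

The stem *desk* ends in a voiceless non-sibilant consonant.
The plural suffix surfaces as /ɪz/ after sibilants, /s/ after other voiceless consonants, and /z/ after other voiced sounds.
So the plural -s on *desk* is pronounced /s/.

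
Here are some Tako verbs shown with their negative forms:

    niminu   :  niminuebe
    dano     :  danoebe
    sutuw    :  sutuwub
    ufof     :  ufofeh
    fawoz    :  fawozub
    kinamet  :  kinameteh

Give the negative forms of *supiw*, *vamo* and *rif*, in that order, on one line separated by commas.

supiwub, vamoebe, rifeh

The alternation tracks the final sound of the stem — -eh when the stem ends in a voiceless consonant (*ufof*, *kinamet*); -ub when the stem ends in a voiced consonant (*sutuw*, *fawoz*); -ebe when the stem ends in a vowel (*niminu*, *dano*).
*supiw*: final sound = /w/, a voiced consonant → -ub → *supiwub*.
*vamo* — final sound /o/ (a vowel) → -ebe → *vamoebe*.
*rif* — final sound /f/ (a voiceless consonant) → -eh → *rifeh*.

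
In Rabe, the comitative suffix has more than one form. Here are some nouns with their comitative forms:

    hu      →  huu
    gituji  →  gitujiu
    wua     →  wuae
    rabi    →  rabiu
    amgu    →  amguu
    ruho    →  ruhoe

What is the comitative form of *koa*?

The suffix is conditioned by the last vowel: -u when the last vowel of the stem is a high vowel (*hu*, *gituji*, *rabi*, *amgu*); -e when the last vowel of the stem is a non-high vowel (*wua*, *ruho*).
Since the last vowel of *koa* is /a/ (a non-high vowel), it takes -e, giving *koae*.

koae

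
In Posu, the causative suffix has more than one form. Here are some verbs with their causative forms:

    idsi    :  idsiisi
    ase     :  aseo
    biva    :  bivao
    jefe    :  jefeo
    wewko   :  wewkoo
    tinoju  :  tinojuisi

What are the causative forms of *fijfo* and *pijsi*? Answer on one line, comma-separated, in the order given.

The alternation tracks the last vowel of the stem — -isi when the last vowel of the stem is a high vowel (*idsi*, *tinoju*); -o when the last vowel of the stem is a non-high vowel (*ase*, *biva*, *jefe*, *wewko*).
*fijfo*: last vowel = /o/, a non-high vowel → -o → *fijfoo*.
*pijsi*: last vowel = /i/, a high vowel → -isi → *pijsiisi*.

fijfoo, pijsiisi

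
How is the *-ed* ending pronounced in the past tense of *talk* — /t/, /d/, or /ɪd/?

/t/

The stem *talk* ends in a voiceless consonant other than /t/.
The -ed suffix is realized as /ɪd/ after /t, d/; as /t/ after other voiceless consonants; and as /d/ after other voiced sounds.
So -ed on *talk* is pronounced /t/.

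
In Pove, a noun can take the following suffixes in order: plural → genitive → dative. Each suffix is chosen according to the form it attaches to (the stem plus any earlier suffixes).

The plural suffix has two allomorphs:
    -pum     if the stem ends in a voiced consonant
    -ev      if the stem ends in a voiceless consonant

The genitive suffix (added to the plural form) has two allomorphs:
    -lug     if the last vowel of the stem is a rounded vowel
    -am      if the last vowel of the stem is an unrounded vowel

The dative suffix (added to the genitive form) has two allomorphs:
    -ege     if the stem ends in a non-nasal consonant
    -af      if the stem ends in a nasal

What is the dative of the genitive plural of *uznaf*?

*uznaf* — final consonant /f/ (voiceless) → -ev → *uznafev*.
The plural form *uznafev*: last vowel = /e/, an unrounded vowel → -am → *uznafevam*.
The final consonant of the genitive form *uznafevam* is /m/, which is a nasal, so the dative suffix is -af, giving *uznafevamaf*.

uznafevamaf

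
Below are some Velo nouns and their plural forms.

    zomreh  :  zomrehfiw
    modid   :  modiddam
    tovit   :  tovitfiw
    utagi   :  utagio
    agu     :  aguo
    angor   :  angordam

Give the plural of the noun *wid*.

Looking at the final sound of each stem: -fiw when the stem ends in a voiceless consonant (*zomreh*, *tovit*); -dam when the stem ends in a voiced consonant (*modid*, *angor*); -o when the stem ends in a vowel (*utagi*, *agu*).
*wid* — final sound /d/ (a voiced consonant) → -dam → *widdam*.

widdam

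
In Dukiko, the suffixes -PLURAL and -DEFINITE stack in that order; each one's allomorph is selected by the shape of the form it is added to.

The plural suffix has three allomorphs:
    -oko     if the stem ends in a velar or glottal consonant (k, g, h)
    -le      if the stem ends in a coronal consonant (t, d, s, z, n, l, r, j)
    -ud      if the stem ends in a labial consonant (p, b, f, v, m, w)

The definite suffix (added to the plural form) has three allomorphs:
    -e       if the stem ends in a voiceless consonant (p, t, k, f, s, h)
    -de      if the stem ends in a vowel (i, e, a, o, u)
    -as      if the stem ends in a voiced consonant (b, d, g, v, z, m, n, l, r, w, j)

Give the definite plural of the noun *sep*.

sepudas

The final consonant of *sep* is /p/, which is labial, so the plural suffix is -ud, giving *sepud*.
The final sound of the plural form *sepud* is /d/, which is a voiced consonant, so the definite suffix is -as, giving *sepudas*.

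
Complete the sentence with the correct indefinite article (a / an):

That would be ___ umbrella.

The indefinite article is chosen by the initial *sound* of the following word, not its spelling.
*umbrella* begins with the sound /ʌ/ (u pronounced /ʌ/) — a vowel sound.
So the article is *an*: That would be an umbrella.

an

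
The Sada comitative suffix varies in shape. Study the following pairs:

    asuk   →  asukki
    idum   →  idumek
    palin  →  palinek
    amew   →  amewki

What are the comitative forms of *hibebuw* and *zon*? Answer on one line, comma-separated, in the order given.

The pattern is nasality of the final consonant: -ek when the stem ends in a nasal (*idum*, *palin*); -ki when the stem ends in a non-nasal consonant (*asuk*, *amew*).
Since the final consonant of *hibebuw* is /w/ (non-nasal), it takes -ki, giving *hibebuwki*.
The final consonant of *zon* is /n/, which is a nasal, so the suffix is -ek, giving *zonek*.

hibebuwki, zonek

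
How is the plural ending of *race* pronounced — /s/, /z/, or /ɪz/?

/ɪz/

The stem *race* ends in a sibilant (/s, z, ʃ, ʒ, tʃ, dʒ/).
The plural suffix surfaces as /ɪz/ after sibilants, /s/ after other voiceless consonants, and /z/ after other voiced sounds.
So the plural -s on *race* is pronounced /ɪz/.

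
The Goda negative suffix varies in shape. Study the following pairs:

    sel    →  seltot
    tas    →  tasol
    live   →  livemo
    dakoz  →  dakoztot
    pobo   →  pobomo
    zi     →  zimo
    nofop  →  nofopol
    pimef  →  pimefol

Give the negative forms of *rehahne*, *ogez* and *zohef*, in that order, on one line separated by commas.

The suffix is conditioned by the final sound: -ol when the stem ends in a voiceless consonant (*tas*, *nofop*, *pimef*); -tot when the stem ends in a voiced consonant (*sel*, *dakoz*); -mo when the stem ends in a vowel (*live*, *pobo*, *zi*).
Since the final sound of *rehahne* is /e/ (a vowel), it takes -mo, giving *rehahnemo*.
The final sound of *ogez* is /z/, which is a voiced consonant, so the suffix is -tot, giving *ogeztot*.
The final sound of *zohef* is /f/, which is a voiceless consonant, so the suffix is -ol, giving *zohefol*.

rehahnemo, ogeztot, zohefol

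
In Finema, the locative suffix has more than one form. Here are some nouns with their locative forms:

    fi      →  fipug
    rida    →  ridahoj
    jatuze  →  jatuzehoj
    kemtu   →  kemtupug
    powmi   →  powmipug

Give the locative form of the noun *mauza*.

mauzahoj

The suffix is conditioned by the last vowel: -pug when the last vowel of the stem is a high vowel (*fi*, *kemtu*, *powmi*); -hoj when the last vowel of the stem is a non-high vowel (*rida*, *jatuze*).
Since the last vowel of *mauza* is /a/ (a non-high vowel), it takes -hoj, giving *mauzahoj*.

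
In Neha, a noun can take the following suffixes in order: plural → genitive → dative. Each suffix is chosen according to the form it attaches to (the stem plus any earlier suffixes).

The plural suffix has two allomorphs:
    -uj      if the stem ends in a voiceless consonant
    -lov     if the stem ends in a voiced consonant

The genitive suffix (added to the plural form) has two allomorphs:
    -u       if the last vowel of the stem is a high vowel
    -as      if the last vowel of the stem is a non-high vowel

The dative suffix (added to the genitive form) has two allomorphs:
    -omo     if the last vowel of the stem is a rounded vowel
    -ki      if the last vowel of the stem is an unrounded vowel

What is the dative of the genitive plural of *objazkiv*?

Since the final consonant of *objazkiv* is /v/ (voiced), it takes -lov, giving *objazkivlov*.
The last vowel of the plural form *objazkivlov* is /o/, which is a non-high vowel, so the genitive suffix is -as, giving *objazkivlovas*.
The last vowel of the genitive form *objazkivlovas* is /a/, which is an unrounded vowel, so the dative suffix is -ki, giving *objazkivlovaski*.

objazkivlovaski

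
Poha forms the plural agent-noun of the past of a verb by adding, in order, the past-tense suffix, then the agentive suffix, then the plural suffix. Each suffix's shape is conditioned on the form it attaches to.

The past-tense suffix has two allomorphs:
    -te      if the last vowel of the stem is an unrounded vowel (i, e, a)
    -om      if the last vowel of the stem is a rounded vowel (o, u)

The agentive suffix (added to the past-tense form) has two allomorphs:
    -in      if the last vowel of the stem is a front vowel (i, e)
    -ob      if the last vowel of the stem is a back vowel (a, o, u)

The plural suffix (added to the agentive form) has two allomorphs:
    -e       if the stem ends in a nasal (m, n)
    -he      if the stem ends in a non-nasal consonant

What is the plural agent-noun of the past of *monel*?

Since the last vowel of *monel* is /e/ (an unrounded vowel), it takes -te, giving *monelte*.
The past-tense form *monelte* — last vowel /e/ (a front vowel) → -in → *moneltein*.
The agentive form *moneltein*: final consonant = /n/, a nasal → -e → *monelteine*.

monelteine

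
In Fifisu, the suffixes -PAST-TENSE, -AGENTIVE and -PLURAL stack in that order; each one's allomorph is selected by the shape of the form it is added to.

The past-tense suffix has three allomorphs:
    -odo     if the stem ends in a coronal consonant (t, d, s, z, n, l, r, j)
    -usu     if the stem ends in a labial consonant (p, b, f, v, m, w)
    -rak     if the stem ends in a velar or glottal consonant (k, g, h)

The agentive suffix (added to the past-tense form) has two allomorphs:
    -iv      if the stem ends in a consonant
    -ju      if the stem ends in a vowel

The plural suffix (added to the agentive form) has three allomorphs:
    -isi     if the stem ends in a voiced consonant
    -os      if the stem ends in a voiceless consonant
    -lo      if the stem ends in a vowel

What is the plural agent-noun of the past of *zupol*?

Since the final consonant of *zupol* is /l/ (coronal), it takes -odo, giving *zupolodo*.
The past-tense form *zupolodo*: final sound = /o/, a vowel → -ju → *zupolodoju*.
Since the final sound of the agentive form *zupolodoju* is /u/ (a vowel), it takes -lo, giving *zupolodojulo*.

zupolodojulo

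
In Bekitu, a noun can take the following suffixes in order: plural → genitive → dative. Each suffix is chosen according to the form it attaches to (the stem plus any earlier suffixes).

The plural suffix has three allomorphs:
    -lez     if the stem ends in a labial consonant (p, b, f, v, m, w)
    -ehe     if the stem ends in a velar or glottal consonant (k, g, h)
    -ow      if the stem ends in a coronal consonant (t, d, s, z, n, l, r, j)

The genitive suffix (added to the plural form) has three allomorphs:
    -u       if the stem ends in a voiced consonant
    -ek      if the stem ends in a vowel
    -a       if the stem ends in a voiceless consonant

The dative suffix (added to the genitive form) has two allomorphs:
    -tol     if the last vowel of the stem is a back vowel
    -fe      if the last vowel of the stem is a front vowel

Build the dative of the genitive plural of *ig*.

igeheekfe

*ig* — final consonant /g/ (velar/glottal) → -ehe → *igehe*.
The final sound of the plural form *igehe* is /e/, which is a vowel, so the genitive suffix is -ek, giving *igeheek*.
Since the last vowel of the genitive form *igeheek* is /e/ (a front vowel), it takes -fe, giving *igeheekfe*.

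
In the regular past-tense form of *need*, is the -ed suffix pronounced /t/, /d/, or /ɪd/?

/ɪd/

The stem *need* ends in /t/ or /d/.
The -ed suffix is realized as /ɪd/ after /t, d/; as /t/ after other voiceless consonants; and as /d/ after other voiced sounds.
So -ed on *need* is pronounced /ɪd/.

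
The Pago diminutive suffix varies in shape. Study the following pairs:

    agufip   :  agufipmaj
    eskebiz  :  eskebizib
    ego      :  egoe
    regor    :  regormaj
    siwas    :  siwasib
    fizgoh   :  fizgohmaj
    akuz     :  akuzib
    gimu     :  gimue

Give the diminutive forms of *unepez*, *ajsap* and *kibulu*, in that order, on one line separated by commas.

unepezib, ajsapmaj, kibulue

The alternation tracks the final sound of the stem — -ib when the stem ends in a sibilant (*eskebiz*, *siwas*, *akuz*); -maj when the stem ends in a non-sibilant consonant (*agufip*, *regor*, *fizgoh*); -e when the stem ends in a vowel (*ego*, *gimu*).
Since the final sound of *unepez* is /z/ (a sibilant), it takes -ib, giving *unepezib*.
*ajsap*: final sound = /p/, a non-sibilant consonant → -maj → *ajsapmaj*.
*kibulu* — final sound /u/ (a vowel) → -e → *kibulue*.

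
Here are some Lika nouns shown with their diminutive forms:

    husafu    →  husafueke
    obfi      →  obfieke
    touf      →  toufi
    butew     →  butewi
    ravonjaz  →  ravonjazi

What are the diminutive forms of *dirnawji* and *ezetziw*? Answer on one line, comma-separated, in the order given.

The alternation tracks the final sound of the stem — -i when the stem ends in a consonant (*touf*, *butew*, *ravonjaz*); -eke when the stem ends in a vowel (*husafu*, *obfi*).
The final sound of *dirnawji* is /i/, which is a vowel, so the suffix is -eke, giving *dirnawjieke*.
*ezetziw* — final sound /w/ (a consonant) → -i → *ezetziwi*.

dirnawjieke, ezetziwi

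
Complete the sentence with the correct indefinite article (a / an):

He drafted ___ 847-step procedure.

The indefinite article is chosen by the initial *sound* of the following word, not its spelling.
The number *847* is spoken "eight hundred …", beginning with /eɪt/ — a vowel sound.
So the article is *an*: He drafted an 847-step procedure.

an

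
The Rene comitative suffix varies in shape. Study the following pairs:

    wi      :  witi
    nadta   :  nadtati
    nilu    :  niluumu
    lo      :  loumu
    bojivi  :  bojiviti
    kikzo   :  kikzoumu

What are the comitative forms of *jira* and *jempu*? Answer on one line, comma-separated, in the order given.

The alternation tracks the last vowel of the stem — -umu when the last vowel of the stem is a rounded vowel (*nilu*, *lo*, *kikzo*); -ti when the last vowel of the stem is an unrounded vowel (*wi*, *nadta*, *bojivi*).
*jira*: last vowel = /a/, an unrounded vowel → -ti → *jirati*.
The last vowel of *jempu* is /u/, which is a rounded vowel, so the suffix is -umu, giving *jempuumu*.

jirati, jempuumu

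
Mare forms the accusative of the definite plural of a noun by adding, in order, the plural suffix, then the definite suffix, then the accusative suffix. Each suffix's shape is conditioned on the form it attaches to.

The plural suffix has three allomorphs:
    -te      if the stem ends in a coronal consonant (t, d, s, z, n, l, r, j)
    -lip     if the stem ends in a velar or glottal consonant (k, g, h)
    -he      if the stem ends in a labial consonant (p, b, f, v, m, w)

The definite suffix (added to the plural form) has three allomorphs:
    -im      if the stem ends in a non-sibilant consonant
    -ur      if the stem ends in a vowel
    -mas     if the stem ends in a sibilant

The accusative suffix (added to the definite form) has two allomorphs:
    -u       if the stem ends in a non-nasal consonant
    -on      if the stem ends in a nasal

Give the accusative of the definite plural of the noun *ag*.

aglipimon

*ag*: final consonant = /g/, velar/glottal → -lip → *aglip*.
The final sound of the plural form *aglip* is /p/, which is a non-sibilant consonant, so the definite suffix is -im, giving *aglipim*.
Since the final consonant of the definite form *aglipim* is /m/ (a nasal), it takes -on, giving *aglipimon*.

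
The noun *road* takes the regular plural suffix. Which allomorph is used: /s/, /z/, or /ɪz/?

/z/

The stem *road* ends in a voiced non-sibilant sound.
The plural suffix surfaces as /ɪz/ after sibilants, /s/ after other voiceless consonants, and /z/ after other voiced sounds.
So the plural -s on *road* is pronounced /z/.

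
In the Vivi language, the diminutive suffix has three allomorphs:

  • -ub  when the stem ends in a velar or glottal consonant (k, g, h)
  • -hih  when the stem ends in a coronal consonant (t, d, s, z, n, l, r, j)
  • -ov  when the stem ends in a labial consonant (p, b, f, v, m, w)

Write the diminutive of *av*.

avov

Since the final consonant of *av* is /v/ (labial), it takes -ov, giving *avov*.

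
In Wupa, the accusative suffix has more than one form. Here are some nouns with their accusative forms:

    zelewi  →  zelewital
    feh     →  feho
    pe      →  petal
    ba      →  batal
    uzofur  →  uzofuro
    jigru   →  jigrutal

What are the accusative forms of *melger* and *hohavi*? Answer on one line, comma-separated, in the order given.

melgero, hohavital

Looking at the final sound of each stem: -o when the stem ends in a consonant (*feh*, *uzofur*); -tal when the stem ends in a vowel (*zelewi*, *pe*, *ba*, *jigru*).
*melger* — final sound /r/ (a consonant) → -o → *melgero*.
The final sound of *hohavi* is /i/, which is a vowel, so the suffix is -tal, giving *hohavital*.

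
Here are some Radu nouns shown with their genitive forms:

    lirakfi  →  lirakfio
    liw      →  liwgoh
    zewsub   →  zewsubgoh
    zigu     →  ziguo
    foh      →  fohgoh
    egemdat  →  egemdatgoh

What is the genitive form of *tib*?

The suffix is conditioned by the final sound: -goh when the stem ends in a consonant (*liw*, *zewsub*, *foh*, *egemdat*); -o when the stem ends in a vowel (*lirakfi*, *zigu*).
*tib*: final sound = /b/, a consonant → -goh → *tibgoh*.

tibgoh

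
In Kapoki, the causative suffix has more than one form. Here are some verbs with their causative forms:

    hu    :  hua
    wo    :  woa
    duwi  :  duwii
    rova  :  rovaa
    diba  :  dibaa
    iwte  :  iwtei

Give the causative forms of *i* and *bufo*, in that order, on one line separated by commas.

The suffix is conditioned by the last vowel: -i when the last vowel of the stem is a front vowel (*duwi*, *iwte*); -a when the last vowel of the stem is a back vowel (*hu*, *wo*, *rova*, *diba*).
The last vowel of *i* is /i/, which is a front vowel, so the suffix is -i, giving *ii*.
Since the last vowel of *bufo* is /o/ (a back vowel), it takes -a, giving *bufoa*.

ii, bufoa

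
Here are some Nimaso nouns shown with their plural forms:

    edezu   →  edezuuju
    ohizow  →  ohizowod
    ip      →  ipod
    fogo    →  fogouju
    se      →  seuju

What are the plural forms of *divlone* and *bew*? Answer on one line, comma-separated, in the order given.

The pattern is consonant vs. vowel: -od when the stem ends in a consonant (*ohizow*, *ip*); -uju when the stem ends in a vowel (*edezu*, *fogo*, *se*).
The final sound of *divlone* is /e/, which is a vowel, so the suffix is -uju, giving *divloneuju*.
*bew* — final sound /w/ (a consonant) → -od → *bewod*.

divloneuju, bewod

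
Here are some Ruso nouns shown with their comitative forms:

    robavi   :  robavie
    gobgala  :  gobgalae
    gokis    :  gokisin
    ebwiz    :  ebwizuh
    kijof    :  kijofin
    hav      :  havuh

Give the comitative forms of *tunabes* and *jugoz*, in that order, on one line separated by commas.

tunabesin, jugozuh

The alternation tracks the final sound of the stem — -in when the stem ends in a voiceless consonant (*gokis*, *kijof*); -uh when the stem ends in a voiced consonant (*ebwiz*, *hav*); -e when the stem ends in a vowel (*robavi*, *gobgala*).
*tunabes*: final sound = /s/, a voiceless consonant → -in → *tunabesin*.
The final sound of *jugoz* is /z/, which is a voiced consonant, so the suffix is -uh, giving *jugozuh*.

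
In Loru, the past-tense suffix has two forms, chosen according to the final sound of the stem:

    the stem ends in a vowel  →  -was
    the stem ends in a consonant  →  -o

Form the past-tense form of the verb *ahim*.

Since the final sound of *ahim* is /m/ (a consonant), it takes -o, giving *ahimo*.

ahimo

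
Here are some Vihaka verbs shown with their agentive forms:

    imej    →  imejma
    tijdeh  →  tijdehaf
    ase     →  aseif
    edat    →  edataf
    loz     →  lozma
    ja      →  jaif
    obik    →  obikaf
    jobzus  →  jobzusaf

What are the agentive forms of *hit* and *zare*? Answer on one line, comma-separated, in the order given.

The pattern is voicing of the final sound: -af when the stem ends in a voiceless consonant (*tijdeh*, *edat*, *obik*, *jobzus*); -ma when the stem ends in a voiced consonant (*imej*, *loz*); -if when the stem ends in a vowel (*ase*, *ja*).
The final sound of *hit* is /t/, which is a voiceless consonant, so the suffix is -af, giving *hitaf*.
*zare*: final sound = /e/, a vowel → -if → *zareif*.

hitaf, zareif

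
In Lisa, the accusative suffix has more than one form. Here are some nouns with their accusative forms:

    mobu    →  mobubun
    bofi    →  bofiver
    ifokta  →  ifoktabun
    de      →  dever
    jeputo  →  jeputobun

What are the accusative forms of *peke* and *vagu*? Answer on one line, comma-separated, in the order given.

The alternation tracks the last vowel of the stem — -ver when the last vowel of the stem is a front vowel (*bofi*, *de*); -bun when the last vowel of the stem is a back vowel (*mobu*, *ifokta*, *jeputo*).
Since the last vowel of *peke* is /e/ (a front vowel), it takes -ver, giving *pekever*.
*vagu* — last vowel /u/ (a back vowel) → -bun → *vagubun*.

pekever, vagubun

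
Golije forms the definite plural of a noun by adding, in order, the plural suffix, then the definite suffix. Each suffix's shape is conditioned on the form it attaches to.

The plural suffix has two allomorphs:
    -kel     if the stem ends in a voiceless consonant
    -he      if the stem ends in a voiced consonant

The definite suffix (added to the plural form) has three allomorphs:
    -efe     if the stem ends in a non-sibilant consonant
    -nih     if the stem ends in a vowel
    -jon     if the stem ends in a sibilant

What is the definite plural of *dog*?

doghenih

*dog*: final consonant = /g/, voiced → -he → *doghe*.
The final sound of the plural form *doghe* is /e/, which is a vowel, so the definite suffix is -nih, giving *doghenih*.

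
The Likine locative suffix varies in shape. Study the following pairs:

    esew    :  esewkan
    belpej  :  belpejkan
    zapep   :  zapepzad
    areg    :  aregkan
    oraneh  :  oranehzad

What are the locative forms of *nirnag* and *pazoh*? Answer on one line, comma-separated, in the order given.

nirnagkan, pazohzad

Looking at the final consonant of each stem: -zad when the stem ends in a voiceless consonant (*zapep*, *oraneh*); -kan when the stem ends in a voiced consonant (*esew*, *belpej*, *areg*).
The final consonant of *nirnag* is /g/, which is voiced, so the suffix is -kan, giving *nirnagkan*.
*pazoh*: final consonant = /h/, voiceless → -zad → *pazohzad*.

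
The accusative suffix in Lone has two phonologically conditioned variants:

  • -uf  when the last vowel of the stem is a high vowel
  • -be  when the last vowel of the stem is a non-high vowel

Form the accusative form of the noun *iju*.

Since the last vowel of *iju* is /u/ (a high vowel), it takes -uf, giving *ijuuf*.

ijuuf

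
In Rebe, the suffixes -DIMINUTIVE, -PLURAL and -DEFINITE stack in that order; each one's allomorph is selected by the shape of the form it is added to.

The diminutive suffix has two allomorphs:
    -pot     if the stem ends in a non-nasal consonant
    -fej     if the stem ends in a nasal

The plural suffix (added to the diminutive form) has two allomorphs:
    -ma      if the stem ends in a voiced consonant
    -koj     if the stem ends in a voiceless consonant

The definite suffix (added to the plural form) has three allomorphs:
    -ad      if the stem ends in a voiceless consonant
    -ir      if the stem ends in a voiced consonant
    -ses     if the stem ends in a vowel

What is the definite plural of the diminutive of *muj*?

*muj*: final consonant = /j/, non-nasal → -pot → *mujpot*.
The final consonant of the diminutive form *mujpot* is /t/, which is voiceless, so the plural suffix is -koj, giving *mujpotkoj*.
Since the final sound of the plural form *mujpotkoj* is /j/ (a voiced consonant), it takes -ir, giving *mujpotkojir*.

mujpotkojir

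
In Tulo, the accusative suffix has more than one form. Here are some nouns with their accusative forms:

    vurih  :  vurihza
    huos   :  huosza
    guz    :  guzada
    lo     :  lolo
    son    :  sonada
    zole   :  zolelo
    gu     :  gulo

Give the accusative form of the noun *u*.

Looking at the final sound of each stem: -za when the stem ends in a voiceless consonant (*vurih*, *huos*); -ada when the stem ends in a voiced consonant (*guz*, *son*); -lo when the stem ends in a vowel (*lo*, *zole*, *gu*).
Since the final sound of *u* is /u/ (a vowel), it takes -lo, giving *ulo*.

ulo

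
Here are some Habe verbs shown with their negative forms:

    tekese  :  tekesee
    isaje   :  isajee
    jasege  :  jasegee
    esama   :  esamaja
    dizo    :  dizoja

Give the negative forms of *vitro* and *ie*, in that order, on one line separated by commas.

Looking at the last vowel of each stem: -e when the last vowel of the stem is a front vowel (*tekese*, *isaje*, *jasege*); -ja when the last vowel of the stem is a back vowel (*esama*, *dizo*).
*vitro* — last vowel /o/ (a back vowel) → -ja → *vitroja*.
*ie* — last vowel /e/ (a front vowel) → -e → *iee*.

vitroja, iee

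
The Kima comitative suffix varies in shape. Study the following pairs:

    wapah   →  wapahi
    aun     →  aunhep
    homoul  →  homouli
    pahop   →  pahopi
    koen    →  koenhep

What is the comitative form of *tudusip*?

The alternation tracks the final consonant of the stem — -hep when the stem ends in a nasal (*aun*, *koen*); -i when the stem ends in a non-nasal consonant (*wapah*, *homoul*, *pahop*).
Since the final consonant of *tudusip* is /p/ (non-nasal), it takes -i, giving *tudusipi*.

tudusipi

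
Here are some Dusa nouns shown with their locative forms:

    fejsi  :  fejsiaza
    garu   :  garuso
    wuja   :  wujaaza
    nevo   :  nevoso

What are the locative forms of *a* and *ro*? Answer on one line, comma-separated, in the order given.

aaza, roso

The suffix is conditioned by the last vowel: -so when the last vowel of the stem is a rounded vowel (*garu*, *nevo*); -aza when the last vowel of the stem is an unrounded vowel (*fejsi*, *wuja*).
Since the last vowel of *a* is /a/ (an unrounded vowel), it takes -aza, giving *aaza*.
Since the last vowel of *ro* is /o/ (a rounded vowel), it takes -so, giving *roso*.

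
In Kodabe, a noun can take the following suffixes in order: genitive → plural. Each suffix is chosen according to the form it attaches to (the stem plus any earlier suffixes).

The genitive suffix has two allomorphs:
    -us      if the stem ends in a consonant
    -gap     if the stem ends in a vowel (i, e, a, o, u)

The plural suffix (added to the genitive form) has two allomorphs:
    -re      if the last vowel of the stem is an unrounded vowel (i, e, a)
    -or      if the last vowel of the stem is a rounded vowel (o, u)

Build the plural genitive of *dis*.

disusor

The final sound of *dis* is /s/, which is a consonant, so the genitive suffix is -us, giving *disus*.
The genitive form *disus*: last vowel = /u/, a rounded vowel → -or → *disusor*.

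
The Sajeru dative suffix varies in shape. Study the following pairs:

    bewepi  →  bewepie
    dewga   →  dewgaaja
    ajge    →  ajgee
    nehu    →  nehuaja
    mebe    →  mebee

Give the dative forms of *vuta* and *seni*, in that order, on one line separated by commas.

vutaaja, senie

The alternation tracks the last vowel of the stem — -e when the last vowel of the stem is a front vowel (*bewepi*, *ajge*, *mebe*); -aja when the last vowel of the stem is a back vowel (*dewga*, *nehu*).
*vuta*: last vowel = /a/, a back vowel → -aja → *vutaaja*.
Since the last vowel of *seni* is /i/ (a front vowel), it takes -e, giving *senie*.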